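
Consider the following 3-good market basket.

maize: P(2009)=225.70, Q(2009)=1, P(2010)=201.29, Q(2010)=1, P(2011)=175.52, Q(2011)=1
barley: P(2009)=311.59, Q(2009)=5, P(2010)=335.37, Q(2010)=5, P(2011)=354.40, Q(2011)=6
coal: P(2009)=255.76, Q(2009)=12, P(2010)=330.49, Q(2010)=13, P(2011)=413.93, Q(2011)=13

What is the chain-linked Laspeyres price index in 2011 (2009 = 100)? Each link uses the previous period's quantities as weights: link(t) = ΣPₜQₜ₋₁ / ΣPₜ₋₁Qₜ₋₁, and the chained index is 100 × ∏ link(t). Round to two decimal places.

Link 2009→2010:
ΣP(2010)Q(2009) = 201.29×1 + 335.37×5 + 330.49×12 = 201.29 + 1676.85 + 3965.88 = 5844.02
ΣP(2009)Q(2009) = 225.70×1 + 311.59×5 + 255.76×12 = 225.7 + 1557.95 + 3069.12 = 4852.77
link = 5844.02/4852.77 = 1.204265
Link 2010→2011:
ΣP(2011)Q(2010) = 175.52×1 + 354.40×5 + 413.93×13 = 175.52 + 1772 + 5381.09 = 7328.61
ΣP(2010)Q(2010) = 201.29×1 + 335.37×5 + 330.49×13 = 201.29 + 1676.85 + 4296.37 = 6174.51
link = 7328.61/6174.51 = 1.186914
Chained index = 100 × 1.204265 × 1.186914 = 142.9358

142.94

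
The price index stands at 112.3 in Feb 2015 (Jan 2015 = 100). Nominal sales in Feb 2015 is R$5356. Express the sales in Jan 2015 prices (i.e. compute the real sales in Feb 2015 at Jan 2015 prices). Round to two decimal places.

4769.37

Real = Nominal ÷ (Index/100) = 5356 ÷ (112.3/100)
     = 5356 ÷ 1.123 = 4769.3678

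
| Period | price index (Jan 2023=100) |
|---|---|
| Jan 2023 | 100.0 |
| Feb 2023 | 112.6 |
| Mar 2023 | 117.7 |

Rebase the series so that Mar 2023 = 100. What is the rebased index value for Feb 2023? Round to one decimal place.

95.7

Rebased(Feb 2023) = 112.6 / 117.7 × 100 = 95.6669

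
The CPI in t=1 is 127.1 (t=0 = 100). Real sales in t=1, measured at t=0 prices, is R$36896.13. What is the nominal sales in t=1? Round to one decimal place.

46895.0

Nominal = Real × (Index/100) = 36896.13 × (127.1/100)
        = 36896.13 × 1.271 = 46894.9812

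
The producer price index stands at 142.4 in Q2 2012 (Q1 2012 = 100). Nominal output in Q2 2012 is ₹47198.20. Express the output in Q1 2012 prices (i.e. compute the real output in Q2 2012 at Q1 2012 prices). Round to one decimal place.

33144.8

Real = Nominal ÷ (Index/100) = 47198.20 ÷ (142.4/100)
     = 47198.20 ÷ 1.424 = 33144.8034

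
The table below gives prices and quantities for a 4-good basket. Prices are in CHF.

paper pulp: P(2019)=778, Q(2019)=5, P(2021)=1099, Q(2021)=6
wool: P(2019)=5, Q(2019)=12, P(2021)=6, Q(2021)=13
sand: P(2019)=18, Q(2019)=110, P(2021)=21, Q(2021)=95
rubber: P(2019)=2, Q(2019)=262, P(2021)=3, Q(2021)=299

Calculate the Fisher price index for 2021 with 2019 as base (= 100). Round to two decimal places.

135.03

Laspeyres component (base-period weights):
ΣP(2021)Q(2019) = 1099×5 + 6×12 + 21×110 + 3×262 = 5495 + 72 + 2310 + 786 = 8663
ΣP(2019)Q(2019) = 778×5 + 5×12 + 18×110 + 2×262 = 3890 + 60 + 1980 + 524 = 6454
L = 8663 / 6454 × 100 = 134.2268
Paasche component (current-period weights):
ΣP(2021)Q(2021) = 1099×6 + 6×13 + 21×95 + 3×299 = 6594 + 78 + 1995 + 897 = 9564
ΣP(2019)Q(2021) = 778×6 + 5×13 + 18×95 + 2×299 = 4668 + 65 + 1710 + 598 = 7041
P = 9564 / 7041 × 100 = 135.8330
Fisher = √(L × P) = √(134.2268 × 135.8330) = 135.0275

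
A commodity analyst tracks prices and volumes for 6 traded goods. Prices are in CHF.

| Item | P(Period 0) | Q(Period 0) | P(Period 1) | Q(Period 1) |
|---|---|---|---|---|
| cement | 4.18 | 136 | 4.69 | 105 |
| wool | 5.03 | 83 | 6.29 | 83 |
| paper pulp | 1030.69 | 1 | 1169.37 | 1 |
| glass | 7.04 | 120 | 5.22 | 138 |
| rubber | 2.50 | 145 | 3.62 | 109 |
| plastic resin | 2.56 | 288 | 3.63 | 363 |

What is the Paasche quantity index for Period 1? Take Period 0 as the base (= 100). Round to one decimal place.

Paasche quantity index uses current-period prices as weights.
ΣP(Period 1)·Q(Period 1) = 4.69×105 + 6.29×83 + 1169.37×1 + 5.22×138 + 3.62×109 + 3.63×363 = 492.45 + 522.07 + 1169.37 + 720.36 + 394.58 + 1317.69 = 4616.52
ΣP(Period 1)·Q(Period 0) = 4.69×136 + 6.29×83 + 1169.37×1 + 5.22×120 + 3.62×145 + 3.63×288 = 637.84 + 522.07 + 1169.37 + 626.4 + 524.9 + 1045.44 = 4526.02
Index = 4616.52 / 4526.02 × 100 = 101.9995

102.0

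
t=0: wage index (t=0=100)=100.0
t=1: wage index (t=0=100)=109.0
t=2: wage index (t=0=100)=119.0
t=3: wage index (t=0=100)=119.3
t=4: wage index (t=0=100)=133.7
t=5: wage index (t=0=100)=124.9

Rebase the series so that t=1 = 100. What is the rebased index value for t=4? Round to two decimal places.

122.66

Rebased(t=4) = 133.7 / 109.0 × 100 = 122.6606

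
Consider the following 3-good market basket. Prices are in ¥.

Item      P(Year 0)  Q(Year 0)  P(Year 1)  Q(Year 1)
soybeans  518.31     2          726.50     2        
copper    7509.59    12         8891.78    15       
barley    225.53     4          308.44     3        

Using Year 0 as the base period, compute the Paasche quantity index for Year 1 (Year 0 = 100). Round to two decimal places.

Paasche quantity index uses current-period prices as weights.
ΣP(Year 1)·Q(Year 1) = 726.50×2 + 8891.78×15 + 308.44×3 = 1453 + 133376.7 + 925.32 = 135755.02
ΣP(Year 1)·Q(Year 0) = 726.50×2 + 8891.78×12 + 308.44×4 = 1453 + 106701.36 + 1233.76 = 109388.12
Index = 135755.02 / 109388.12 × 100 = 124.1040

124.10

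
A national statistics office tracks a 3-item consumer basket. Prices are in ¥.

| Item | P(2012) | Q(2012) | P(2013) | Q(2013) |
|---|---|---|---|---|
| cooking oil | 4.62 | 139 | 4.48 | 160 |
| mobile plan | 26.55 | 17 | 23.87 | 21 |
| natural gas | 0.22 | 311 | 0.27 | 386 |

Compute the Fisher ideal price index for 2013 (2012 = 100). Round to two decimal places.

Laspeyres component (base-period weights):
ΣP(2013)Q(2012) = 4.48×139 + 23.87×17 + 0.27×311 = 622.72 + 405.79 + 83.97 = 1112.48
ΣP(2012)Q(2012) = 4.62×139 + 26.55×17 + 0.22×311 = 642.18 + 451.35 + 68.42 = 1161.95
L = 1112.48 / 1161.95 × 100 = 95.7425
Paasche component (current-period weights):
ΣP(2013)Q(2013) = 4.48×160 + 23.87×21 + 0.27×386 = 716.8 + 501.27 + 104.22 = 1322.29
ΣP(2012)Q(2013) = 4.62×160 + 26.55×21 + 0.22×386 = 739.2 + 557.55 + 84.92 = 1381.67
P = 1322.29 / 1381.67 × 100 = 95.7023
Fisher = √(L × P) = √(95.7425 × 95.7023) = 95.7224

95.72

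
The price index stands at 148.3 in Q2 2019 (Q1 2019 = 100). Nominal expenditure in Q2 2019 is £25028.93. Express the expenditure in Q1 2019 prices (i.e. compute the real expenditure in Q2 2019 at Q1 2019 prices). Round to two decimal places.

Real = Nominal ÷ (Index/100) = 25028.93 ÷ (148.3/100)
     = 25028.93 ÷ 1.483 = 16877.2286

16877.23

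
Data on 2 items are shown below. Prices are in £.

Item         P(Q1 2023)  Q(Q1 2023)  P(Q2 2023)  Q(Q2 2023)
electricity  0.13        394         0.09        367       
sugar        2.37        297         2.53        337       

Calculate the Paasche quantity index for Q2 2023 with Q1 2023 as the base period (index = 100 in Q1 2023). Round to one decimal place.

112.6

Paasche quantity index uses current-period prices as weights.
ΣP(Q2 2023)·Q(Q2 2023) = 0.09×367 + 2.53×337 = 33.03 + 852.61 = 885.64
ΣP(Q2 2023)·Q(Q1 2023) = 0.09×394 + 2.53×297 = 35.46 + 751.41 = 786.87
Index = 885.64 / 786.87 × 100 = 112.5523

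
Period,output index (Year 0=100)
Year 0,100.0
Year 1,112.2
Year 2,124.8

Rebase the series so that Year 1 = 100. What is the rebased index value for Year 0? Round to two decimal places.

89.13

Rebased(Year 0) = 100.0 / 112.2 × 100 = 89.1266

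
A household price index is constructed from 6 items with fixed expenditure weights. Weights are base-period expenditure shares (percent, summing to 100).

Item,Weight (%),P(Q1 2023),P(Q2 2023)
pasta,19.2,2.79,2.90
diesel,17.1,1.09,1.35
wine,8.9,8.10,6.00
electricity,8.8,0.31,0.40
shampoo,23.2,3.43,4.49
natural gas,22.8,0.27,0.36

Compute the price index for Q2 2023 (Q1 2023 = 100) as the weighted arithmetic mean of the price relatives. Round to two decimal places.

119.85

pasta: 19.2 × (2.90/2.79) = 19.2 × 1.039427 = 19.9570
diesel: 17.1 × (1.35/1.09) = 17.1 × 1.238532 = 21.1789
wine: 8.9 × (6.00/8.10) = 8.9 × 0.740741 = 6.5926
electricity: 8.8 × (0.40/0.31) = 8.8 × 1.290323 = 11.3548
shampoo: 23.2 × (4.49/3.43) = 23.2 × 1.309038 = 30.3697
natural gas: 22.8 × (0.36/0.27) = 22.8 × 1.333333 = 30.4000
Index = Σ wᵢ·(p₁ᵢ/p₀ᵢ) = 19.9570 + 21.1789 + 6.5926 + 11.3548 + 30.3697 + 30.4000 = 119.8530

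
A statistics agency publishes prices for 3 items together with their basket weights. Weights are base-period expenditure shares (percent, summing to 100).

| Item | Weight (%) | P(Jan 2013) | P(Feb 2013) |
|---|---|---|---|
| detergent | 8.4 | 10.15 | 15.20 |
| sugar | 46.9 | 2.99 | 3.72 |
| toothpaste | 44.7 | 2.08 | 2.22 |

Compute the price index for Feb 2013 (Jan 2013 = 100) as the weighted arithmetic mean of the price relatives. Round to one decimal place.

118.6

detergent: 8.4 × (15.20/10.15) = 8.4 × 1.497537 = 12.5793
sugar: 46.9 × (3.72/2.99) = 46.9 × 1.244147 = 58.3505
toothpaste: 44.7 × (2.22/2.08) = 44.7 × 1.067308 = 47.7087
Index = Σ wᵢ·(p₁ᵢ/p₀ᵢ) = 12.5793 + 58.3505 + 47.7087 = 118.6385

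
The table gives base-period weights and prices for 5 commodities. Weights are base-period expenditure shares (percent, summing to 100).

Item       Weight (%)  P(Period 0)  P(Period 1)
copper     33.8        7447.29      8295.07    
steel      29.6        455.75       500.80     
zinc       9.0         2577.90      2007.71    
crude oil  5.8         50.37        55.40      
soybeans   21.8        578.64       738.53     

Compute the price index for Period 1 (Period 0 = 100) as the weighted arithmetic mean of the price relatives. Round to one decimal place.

copper: 33.8 × (8295.07/7447.29) = 33.8 × 1.113837 = 37.6477
steel: 29.6 × (500.80/455.75) = 29.6 × 1.098848 = 32.5259
zinc: 9.0 × (2007.71/2577.90) = 9.0 × 0.778816 = 7.0093
crude oil: 5.8 × (55.40/50.37) = 5.8 × 1.099861 = 6.3792
soybeans: 21.8 × (738.53/578.64) = 21.8 × 1.276320 = 27.8238
Index = Σ wᵢ·(p₁ᵢ/p₀ᵢ) = 37.6477 + 32.5259 + 7.0093 + 6.3792 + 27.8238 = 111.3859

111.4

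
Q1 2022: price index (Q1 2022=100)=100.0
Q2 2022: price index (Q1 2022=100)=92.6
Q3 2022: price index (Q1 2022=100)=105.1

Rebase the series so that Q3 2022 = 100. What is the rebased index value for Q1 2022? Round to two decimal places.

Rebased(Q1 2022) = 100.0 / 105.1 × 100 = 95.1475

95.15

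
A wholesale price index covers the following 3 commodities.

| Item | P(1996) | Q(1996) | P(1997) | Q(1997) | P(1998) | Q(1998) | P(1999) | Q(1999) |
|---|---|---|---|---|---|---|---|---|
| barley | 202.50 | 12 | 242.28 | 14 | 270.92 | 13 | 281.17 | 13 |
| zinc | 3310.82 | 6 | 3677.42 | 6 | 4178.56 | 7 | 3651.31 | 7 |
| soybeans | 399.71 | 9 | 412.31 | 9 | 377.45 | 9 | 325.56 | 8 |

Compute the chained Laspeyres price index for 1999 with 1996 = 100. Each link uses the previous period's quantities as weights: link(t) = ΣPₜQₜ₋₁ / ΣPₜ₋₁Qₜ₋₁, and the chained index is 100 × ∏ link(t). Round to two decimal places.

Link 1996→1997:
ΣP(1997)Q(1996) = 242.28×12 + 3677.42×6 + 412.31×9 = 2907.36 + 22064.52 + 3710.79 = 28682.67
ΣP(1996)Q(1996) = 202.50×12 + 3310.82×6 + 399.71×9 = 2430 + 19864.92 + 3597.39 = 25892.31
link = 28682.67/25892.31 = 1.107768
Link 1997→1998:
ΣP(1998)Q(1997) = 270.92×14 + 4178.56×6 + 377.45×9 = 3792.88 + 25071.36 + 3397.05 = 32261.29
ΣP(1997)Q(1997) = 242.28×14 + 3677.42×6 + 412.31×9 = 3391.92 + 22064.52 + 3710.79 = 29167.23
link = 32261.29/29167.23 = 1.106080
Link 1998→1999:
ΣP(1999)Q(1998) = 281.17×13 + 3651.31×7 + 325.56×9 = 3655.21 + 25559.17 + 2930.04 = 32144.42
ΣP(1998)Q(1998) = 270.92×13 + 4178.56×7 + 377.45×9 = 3521.96 + 29249.92 + 3397.05 = 36168.93
link = 32144.42/36168.93 = 0.888730
Chained index = 100 × 1.107768 × 1.106080 × 0.888730 = 108.8943

108.89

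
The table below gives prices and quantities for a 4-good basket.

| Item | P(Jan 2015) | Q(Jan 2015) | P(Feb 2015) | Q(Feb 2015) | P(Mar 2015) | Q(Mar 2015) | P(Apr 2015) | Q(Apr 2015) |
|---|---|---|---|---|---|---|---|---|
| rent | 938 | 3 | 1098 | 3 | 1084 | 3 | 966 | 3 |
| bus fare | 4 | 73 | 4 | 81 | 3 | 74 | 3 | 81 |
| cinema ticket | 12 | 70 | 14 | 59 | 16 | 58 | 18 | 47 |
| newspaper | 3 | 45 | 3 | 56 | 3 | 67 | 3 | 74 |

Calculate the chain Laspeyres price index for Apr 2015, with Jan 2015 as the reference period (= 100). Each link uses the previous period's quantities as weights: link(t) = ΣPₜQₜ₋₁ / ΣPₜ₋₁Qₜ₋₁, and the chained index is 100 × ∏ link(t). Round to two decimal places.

Link Jan 2015→Feb 2015:
ΣP(Feb 2015)Q(Jan 2015) = 1098×3 + 4×73 + 14×70 + 3×45 = 3294 + 292 + 980 + 135 = 4701
ΣP(Jan 2015)Q(Jan 2015) = 938×3 + 4×73 + 12×70 + 3×45 = 2814 + 292 + 840 + 135 = 4081
link = 4701/4081 = 1.151924
Link Feb 2015→Mar 2015:
ΣP(Mar 2015)Q(Feb 2015) = 1084×3 + 3×81 + 16×59 + 3×56 = 3252 + 243 + 944 + 168 = 4607
ΣP(Feb 2015)Q(Feb 2015) = 1098×3 + 4×81 + 14×59 + 3×56 = 3294 + 324 + 826 + 168 = 4612
link = 4607/4612 = 0.998916
Link Mar 2015→Apr 2015:
ΣP(Apr 2015)Q(Mar 2015) = 966×3 + 3×74 + 18×58 + 3×67 = 2898 + 222 + 1044 + 201 = 4365
ΣP(Mar 2015)Q(Mar 2015) = 1084×3 + 3×74 + 16×58 + 3×67 = 3252 + 222 + 928 + 201 = 4603
link = 4365/4603 = 0.948295
Chained index = 100 × 1.151924 × 0.998916 × 0.948295 = 109.1179

109.12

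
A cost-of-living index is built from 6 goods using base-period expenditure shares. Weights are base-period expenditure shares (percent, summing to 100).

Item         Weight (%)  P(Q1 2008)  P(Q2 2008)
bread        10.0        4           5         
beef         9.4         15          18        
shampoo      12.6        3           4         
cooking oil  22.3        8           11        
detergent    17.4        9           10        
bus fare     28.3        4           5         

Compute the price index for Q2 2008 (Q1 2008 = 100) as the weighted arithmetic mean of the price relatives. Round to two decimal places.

bread: 10.0 × (5/4) = 10.0 × 1.250000 = 12.5000
beef: 9.4 × (18/15) = 9.4 × 1.200000 = 11.2800
shampoo: 12.6 × (4/3) = 12.6 × 1.333333 = 16.8000
cooking oil: 22.3 × (11/8) = 22.3 × 1.375000 = 30.6625
detergent: 17.4 × (10/9) = 17.4 × 1.111111 = 19.3333
bus fare: 28.3 × (5/4) = 28.3 × 1.250000 = 35.3750
Index = Σ wᵢ·(p₁ᵢ/p₀ᵢ) = 12.5000 + 11.2800 + 16.8000 + 30.6625 + 19.3333 + 35.3750 = 125.9508

125.95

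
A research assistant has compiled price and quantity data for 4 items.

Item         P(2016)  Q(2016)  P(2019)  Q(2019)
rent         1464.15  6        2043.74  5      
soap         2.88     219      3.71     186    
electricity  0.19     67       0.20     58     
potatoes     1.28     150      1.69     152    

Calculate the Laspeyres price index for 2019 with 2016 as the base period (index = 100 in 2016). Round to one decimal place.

Laspeyres price index uses base-period quantities as weights.
ΣP(2019)·Q(2016) = 2043.74×6 + 3.71×219 + 0.20×67 + 1.69×150 = 12262.44 + 812.49 + 13.4 + 253.5 = 13341.83
ΣP(2016)·Q(2016) = 1464.15×6 + 2.88×219 + 0.19×67 + 1.28×150 = 8784.9 + 630.72 + 12.73 + 192 = 9620.35
Index = 13341.83 / 9620.35 × 100 = 138.6834

138.7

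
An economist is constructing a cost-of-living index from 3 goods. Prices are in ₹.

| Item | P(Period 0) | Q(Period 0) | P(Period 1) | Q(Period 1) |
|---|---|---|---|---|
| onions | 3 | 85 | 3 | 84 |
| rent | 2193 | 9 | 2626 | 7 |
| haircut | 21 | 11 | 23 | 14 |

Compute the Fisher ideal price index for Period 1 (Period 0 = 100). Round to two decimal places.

Laspeyres component (base-period weights):
ΣP(Period 1)Q(Period 0) = 3×85 + 2626×9 + 23×11 = 255 + 23634 + 253 = 24142
ΣP(Period 0)Q(Period 0) = 3×85 + 2193×9 + 21×11 = 255 + 19737 + 231 = 20223
L = 24142 / 20223 × 100 = 119.3789
Paasche component (current-period weights):
ΣP(Period 1)Q(Period 1) = 3×84 + 2626×7 + 23×14 = 252 + 18382 + 322 = 18956
ΣP(Period 0)Q(Period 1) = 3×84 + 2193×7 + 21×14 = 252 + 15351 + 294 = 15897
P = 18956 / 15897 × 100 = 119.2426
Fisher = √(L × P) = √(119.3789 × 119.2426) = 119.3108

119.31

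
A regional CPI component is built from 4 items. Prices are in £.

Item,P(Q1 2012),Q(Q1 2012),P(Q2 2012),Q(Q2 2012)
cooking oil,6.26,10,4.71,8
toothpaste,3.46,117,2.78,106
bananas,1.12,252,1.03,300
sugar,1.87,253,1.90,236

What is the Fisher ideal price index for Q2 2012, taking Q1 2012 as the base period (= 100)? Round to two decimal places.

Laspeyres component (base-period weights):
ΣP(Q2 2012)Q(Q1 2012) = 4.71×10 + 2.78×117 + 1.03×252 + 1.90×253 = 47.1 + 325.26 + 259.56 + 480.7 = 1112.62
ΣP(Q1 2012)Q(Q1 2012) = 6.26×10 + 3.46×117 + 1.12×252 + 1.87×253 = 62.6 + 404.82 + 282.24 + 473.11 = 1222.77
L = 1112.62 / 1222.77 × 100 = 90.9918
Paasche component (current-period weights):
ΣP(Q2 2012)Q(Q2 2012) = 4.71×8 + 2.78×106 + 1.03×300 + 1.90×236 = 37.68 + 294.68 + 309 + 448.4 = 1089.76
ΣP(Q1 2012)Q(Q2 2012) = 6.26×8 + 3.46×106 + 1.12×300 + 1.87×236 = 50.08 + 366.76 + 336 + 441.32 = 1194.16
P = 1089.76 / 1194.16 × 100 = 91.2575
Fisher = √(L × P) = √(90.9918 × 91.2575) = 91.1245

91.12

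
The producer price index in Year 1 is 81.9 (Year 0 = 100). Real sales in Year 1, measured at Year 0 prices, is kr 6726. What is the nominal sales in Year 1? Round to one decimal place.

5508.6

Nominal = Real × (Index/100) = 6726 × (81.9/100)
        = 6726 × 0.819 = 5508.5940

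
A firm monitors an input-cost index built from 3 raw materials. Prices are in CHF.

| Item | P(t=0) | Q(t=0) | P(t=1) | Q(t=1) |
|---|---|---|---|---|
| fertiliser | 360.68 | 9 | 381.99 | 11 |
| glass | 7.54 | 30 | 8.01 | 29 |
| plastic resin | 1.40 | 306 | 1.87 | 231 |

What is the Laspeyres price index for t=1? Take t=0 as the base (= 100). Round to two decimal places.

Laspeyres price index uses base-period quantities as weights.
ΣP(t=1)·Q(t=0) = 381.99×9 + 8.01×30 + 1.87×306 = 3437.91 + 240.3 + 572.22 = 4250.43
ΣP(t=0)·Q(t=0) = 360.68×9 + 7.54×30 + 1.40×306 = 3246.12 + 226.2 + 428.4 = 3900.72
Index = 4250.43 / 3900.72 × 100 = 108.9653

108.97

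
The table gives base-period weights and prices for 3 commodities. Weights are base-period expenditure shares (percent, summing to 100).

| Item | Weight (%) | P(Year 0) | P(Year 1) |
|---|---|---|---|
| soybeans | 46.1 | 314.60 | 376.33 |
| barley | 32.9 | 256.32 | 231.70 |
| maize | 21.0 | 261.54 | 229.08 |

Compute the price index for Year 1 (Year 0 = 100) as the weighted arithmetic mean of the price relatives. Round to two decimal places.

soybeans: 46.1 × (376.33/314.60) = 46.1 × 1.196217 = 55.1456
barley: 32.9 × (231.70/256.32) = 32.9 × 0.903948 = 29.7399
maize: 21.0 × (229.08/261.54) = 21.0 × 0.875889 = 18.3937
Index = Σ wᵢ·(p₁ᵢ/p₀ᵢ) = 55.1456 + 29.7399 + 18.3937 = 103.2792

103.28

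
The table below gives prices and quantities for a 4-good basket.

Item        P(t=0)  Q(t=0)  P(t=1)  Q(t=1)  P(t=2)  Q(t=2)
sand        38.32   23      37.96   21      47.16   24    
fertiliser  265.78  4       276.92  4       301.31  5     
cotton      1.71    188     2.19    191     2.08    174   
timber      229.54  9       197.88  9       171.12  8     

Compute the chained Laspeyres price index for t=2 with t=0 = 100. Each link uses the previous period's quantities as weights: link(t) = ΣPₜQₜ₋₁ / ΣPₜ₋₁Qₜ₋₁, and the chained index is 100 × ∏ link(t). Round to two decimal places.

Link t=0→t=1:
ΣP(t=1)Q(t=0) = 37.96×23 + 276.92×4 + 2.19×188 + 197.88×9 = 873.08 + 1107.68 + 411.72 + 1780.92 = 4173.4
ΣP(t=0)Q(t=0) = 38.32×23 + 265.78×4 + 1.71×188 + 229.54×9 = 881.36 + 1063.12 + 321.48 + 2065.86 = 4331.82
link = 4173.4/4331.82 = 0.963429
Link t=1→t=2:
ΣP(t=2)Q(t=1) = 47.16×21 + 301.31×4 + 2.08×191 + 171.12×9 = 990.36 + 1205.24 + 397.28 + 1540.08 = 4132.96
ΣP(t=1)Q(t=1) = 37.96×21 + 276.92×4 + 2.19×191 + 197.88×9 = 797.16 + 1107.68 + 418.29 + 1780.92 = 4104.05
link = 4132.96/4104.05 = 1.007044
Chained index = 100 × 0.963429 × 1.007044 = 97.0215

97.02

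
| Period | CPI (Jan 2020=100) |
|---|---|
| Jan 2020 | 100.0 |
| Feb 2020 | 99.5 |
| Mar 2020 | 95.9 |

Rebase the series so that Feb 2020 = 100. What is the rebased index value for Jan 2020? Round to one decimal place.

100.5

Rebased(Jan 2020) = 100.0 / 99.5 × 100 = 100.5025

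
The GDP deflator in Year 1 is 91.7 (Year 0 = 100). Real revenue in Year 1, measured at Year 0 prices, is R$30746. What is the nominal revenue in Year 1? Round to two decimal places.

Nominal = Real × (Index/100) = 30746 × (91.7/100)
        = 30746 × 0.917 = 28194.0820

28194.08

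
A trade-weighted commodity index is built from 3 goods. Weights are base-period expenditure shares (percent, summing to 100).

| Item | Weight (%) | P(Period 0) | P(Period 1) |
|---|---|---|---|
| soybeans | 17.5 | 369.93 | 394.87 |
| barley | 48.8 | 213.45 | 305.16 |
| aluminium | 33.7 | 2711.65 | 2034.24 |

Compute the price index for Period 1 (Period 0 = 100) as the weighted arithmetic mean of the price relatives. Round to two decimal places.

soybeans: 17.5 × (394.87/369.93) = 17.5 × 1.067418 = 18.6798
barley: 48.8 × (305.16/213.45) = 48.8 × 1.429656 = 69.7672
aluminium: 33.7 × (2034.24/2711.65) = 33.7 × 0.750185 = 25.2812
Index = Σ wᵢ·(p₁ᵢ/p₀ᵢ) = 18.6798 + 69.7672 + 25.2812 = 113.7283

113.73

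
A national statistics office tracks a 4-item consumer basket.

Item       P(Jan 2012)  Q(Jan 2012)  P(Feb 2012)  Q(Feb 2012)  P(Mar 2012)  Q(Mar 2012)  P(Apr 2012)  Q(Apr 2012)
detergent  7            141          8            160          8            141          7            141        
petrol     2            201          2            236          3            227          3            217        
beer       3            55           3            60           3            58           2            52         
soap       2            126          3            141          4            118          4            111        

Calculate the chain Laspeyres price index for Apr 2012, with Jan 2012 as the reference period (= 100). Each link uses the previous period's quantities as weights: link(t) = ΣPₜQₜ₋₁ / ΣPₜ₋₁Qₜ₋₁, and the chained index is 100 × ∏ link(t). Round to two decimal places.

122.37

Link Jan 2012→Feb 2012:
ΣP(Feb 2012)Q(Jan 2012) = 8×141 + 2×201 + 3×55 + 3×126 = 1128 + 402 + 165 + 378 = 2073
ΣP(Jan 2012)Q(Jan 2012) = 7×141 + 2×201 + 3×55 + 2×126 = 987 + 402 + 165 + 252 = 1806
link = 2073/1806 = 1.147841
Link Feb 2012→Mar 2012:
ΣP(Mar 2012)Q(Feb 2012) = 8×160 + 3×236 + 3×60 + 4×141 = 1280 + 708 + 180 + 564 = 2732
ΣP(Feb 2012)Q(Feb 2012) = 8×160 + 2×236 + 3×60 + 3×141 = 1280 + 472 + 180 + 423 = 2355
link = 2732/2355 = 1.160085
Link Mar 2012→Apr 2012:
ΣP(Apr 2012)Q(Mar 2012) = 7×141 + 3×227 + 2×58 + 4×118 = 987 + 681 + 116 + 472 = 2256
ΣP(Mar 2012)Q(Mar 2012) = 8×141 + 3×227 + 3×58 + 4×118 = 1128 + 681 + 174 + 472 = 2455
link = 2256/2455 = 0.918941
Chained index = 100 × 1.147841 × 1.160085 × 0.918941 = 122.3655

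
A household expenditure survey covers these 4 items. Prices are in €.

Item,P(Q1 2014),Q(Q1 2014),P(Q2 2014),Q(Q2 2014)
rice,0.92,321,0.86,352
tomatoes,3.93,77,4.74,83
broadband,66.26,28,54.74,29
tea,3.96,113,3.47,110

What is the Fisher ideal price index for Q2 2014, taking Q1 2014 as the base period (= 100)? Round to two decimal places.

Laspeyres component (base-period weights):
ΣP(Q2 2014)Q(Q1 2014) = 0.86×321 + 4.74×77 + 54.74×28 + 3.47×113 = 276.06 + 364.98 + 1532.72 + 392.11 = 2565.87
ΣP(Q1 2014)Q(Q1 2014) = 0.92×321 + 3.93×77 + 66.26×28 + 3.96×113 = 295.32 + 302.61 + 1855.28 + 447.48 = 2900.69
L = 2565.87 / 2900.69 × 100 = 88.4572
Paasche component (current-period weights):
ΣP(Q2 2014)Q(Q2 2014) = 0.86×352 + 4.74×83 + 54.74×29 + 3.47×110 = 302.72 + 393.42 + 1587.46 + 381.7 = 2665.3
ΣP(Q1 2014)Q(Q2 2014) = 0.92×352 + 3.93×83 + 66.26×29 + 3.96×110 = 323.84 + 326.19 + 1921.54 + 435.6 = 3007.17
P = 2665.3 / 3007.17 × 100 = 88.6315
Fisher = √(L × P) = √(88.4572 × 88.6315) = 88.5443

88.54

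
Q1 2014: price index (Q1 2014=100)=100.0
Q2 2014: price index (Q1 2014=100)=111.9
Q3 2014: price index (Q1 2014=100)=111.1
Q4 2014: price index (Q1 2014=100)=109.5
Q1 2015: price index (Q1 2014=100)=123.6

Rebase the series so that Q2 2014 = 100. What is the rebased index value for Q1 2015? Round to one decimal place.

110.5

Rebased(Q1 2015) = 123.6 / 111.9 × 100 = 110.4558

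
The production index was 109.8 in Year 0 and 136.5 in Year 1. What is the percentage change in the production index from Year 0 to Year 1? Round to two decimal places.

24.32%

Change = (136.5 − 109.8) / 109.8 × 100
       = 26.7 / 109.8 × 100 = 24.3169%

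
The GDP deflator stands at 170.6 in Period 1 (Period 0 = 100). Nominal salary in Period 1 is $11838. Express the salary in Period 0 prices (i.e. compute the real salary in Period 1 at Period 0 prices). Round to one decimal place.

6939.0

Real = Nominal ÷ (Index/100) = 11838 ÷ (170.6/100)
     = 11838 ÷ 1.706 = 6939.0387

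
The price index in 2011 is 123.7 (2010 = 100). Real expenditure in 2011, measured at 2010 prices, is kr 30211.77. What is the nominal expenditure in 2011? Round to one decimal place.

37372.0

Nominal = Real × (Index/100) = 30211.77 × (123.7/100)
        = 30211.77 × 1.237 = 37371.9595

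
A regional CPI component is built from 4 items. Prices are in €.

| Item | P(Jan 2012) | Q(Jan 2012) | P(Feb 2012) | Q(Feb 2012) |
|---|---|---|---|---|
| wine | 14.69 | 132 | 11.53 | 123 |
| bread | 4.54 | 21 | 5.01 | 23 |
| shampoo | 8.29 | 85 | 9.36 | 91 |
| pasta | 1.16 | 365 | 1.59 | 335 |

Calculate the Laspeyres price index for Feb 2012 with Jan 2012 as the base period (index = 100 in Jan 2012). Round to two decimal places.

Laspeyres price index uses base-period quantities as weights.
ΣP(Feb 2012)·Q(Jan 2012) = 11.53×132 + 5.01×21 + 9.36×85 + 1.59×365 = 1521.96 + 105.21 + 795.6 + 580.35 = 3003.12
ΣP(Jan 2012)·Q(Jan 2012) = 14.69×132 + 4.54×21 + 8.29×85 + 1.16×365 = 1939.08 + 95.34 + 704.65 + 423.4 = 3162.47
Index = 3003.12 / 3162.47 × 100 = 94.9612

94.96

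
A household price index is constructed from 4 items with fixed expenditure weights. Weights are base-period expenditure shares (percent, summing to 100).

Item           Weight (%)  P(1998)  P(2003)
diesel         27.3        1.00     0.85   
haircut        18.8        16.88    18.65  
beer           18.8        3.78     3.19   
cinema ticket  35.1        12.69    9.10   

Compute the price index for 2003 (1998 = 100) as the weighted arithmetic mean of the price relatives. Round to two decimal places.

diesel: 27.3 × (0.85/1.00) = 27.3 × 0.850000 = 23.2050
haircut: 18.8 × (18.65/16.88) = 18.8 × 1.104858 = 20.7713
beer: 18.8 × (3.19/3.78) = 18.8 × 0.843915 = 15.8656
cinema ticket: 35.1 × (9.10/12.69) = 35.1 × 0.717100 = 25.1702
Index = Σ wᵢ·(p₁ᵢ/p₀ᵢ) = 23.2050 + 20.7713 + 15.8656 + 25.1702 = 85.0121

85.01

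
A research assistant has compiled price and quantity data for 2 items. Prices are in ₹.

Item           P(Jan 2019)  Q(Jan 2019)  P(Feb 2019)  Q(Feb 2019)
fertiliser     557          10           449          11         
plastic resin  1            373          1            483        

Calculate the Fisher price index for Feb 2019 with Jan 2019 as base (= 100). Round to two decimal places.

81.93

Laspeyres component (base-period weights):
ΣP(Feb 2019)Q(Jan 2019) = 449×10 + 1×373 = 4490 + 373 = 4863
ΣP(Jan 2019)Q(Jan 2019) = 557×10 + 1×373 = 5570 + 373 = 5943
L = 4863 / 5943 × 100 = 81.8274
Paasche component (current-period weights):
ΣP(Feb 2019)Q(Feb 2019) = 449×11 + 1×483 = 4939 + 483 = 5422
ΣP(Jan 2019)Q(Feb 2019) = 557×11 + 1×483 = 6127 + 483 = 6610
P = 5422 / 6610 × 100 = 82.0272
Fisher = √(L × P) = √(81.8274 × 82.0272) = 81.9272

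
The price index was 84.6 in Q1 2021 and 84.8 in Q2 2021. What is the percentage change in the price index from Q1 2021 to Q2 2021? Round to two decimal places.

Change = (84.8 − 84.6) / 84.6 × 100
       = 0.2 / 84.6 × 100 = 0.2364%

0.24%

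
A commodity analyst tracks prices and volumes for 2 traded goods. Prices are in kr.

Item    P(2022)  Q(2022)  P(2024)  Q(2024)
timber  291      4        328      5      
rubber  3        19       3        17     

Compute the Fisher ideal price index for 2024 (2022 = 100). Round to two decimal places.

Laspeyres component (base-period weights):
ΣP(2024)Q(2022) = 328×4 + 3×19 = 1312 + 57 = 1369
ΣP(2022)Q(2022) = 291×4 + 3×19 = 1164 + 57 = 1221
L = 1369 / 1221 × 100 = 112.1212
Paasche component (current-period weights):
ΣP(2024)Q(2024) = 328×5 + 3×17 = 1640 + 51 = 1691
ΣP(2022)Q(2024) = 291×5 + 3×17 = 1455 + 51 = 1506
P = 1691 / 1506 × 100 = 112.2842
Fisher = √(L × P) = √(112.1212 × 112.2842) = 112.2027

112.20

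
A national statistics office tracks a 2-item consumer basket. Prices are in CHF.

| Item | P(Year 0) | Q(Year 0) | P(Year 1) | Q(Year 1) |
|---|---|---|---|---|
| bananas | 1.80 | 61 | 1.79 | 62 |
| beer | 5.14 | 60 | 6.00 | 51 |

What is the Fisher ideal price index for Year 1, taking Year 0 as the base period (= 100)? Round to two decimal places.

Laspeyres component (base-period weights):
ΣP(Year 1)Q(Year 0) = 1.79×61 + 6.00×60 = 109.19 + 360 = 469.19
ΣP(Year 0)Q(Year 0) = 1.80×61 + 5.14×60 = 109.8 + 308.4 = 418.2
L = 469.19 / 418.2 × 100 = 112.1927
Paasche component (current-period weights):
ΣP(Year 1)Q(Year 1) = 1.79×62 + 6.00×51 = 110.98 + 306 = 416.98
ΣP(Year 0)Q(Year 1) = 1.80×62 + 5.14×51 = 111.6 + 262.14 = 373.74
P = 416.98 / 373.74 × 100 = 111.5695
Fisher = √(L × P) = √(112.1927 × 111.5695) = 111.8807

111.88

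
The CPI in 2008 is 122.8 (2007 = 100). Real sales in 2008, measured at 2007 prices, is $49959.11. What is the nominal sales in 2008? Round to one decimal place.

Nominal = Real × (Index/100) = 49959.11 × (122.8/100)
        = 49959.11 × 1.228 = 61349.7871

61349.8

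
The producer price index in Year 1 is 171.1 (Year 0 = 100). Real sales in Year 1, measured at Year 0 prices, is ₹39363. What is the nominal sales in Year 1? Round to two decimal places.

67350.09

Nominal = Real × (Index/100) = 39363 × (171.1/100)
        = 39363 × 1.711 = 67350.0930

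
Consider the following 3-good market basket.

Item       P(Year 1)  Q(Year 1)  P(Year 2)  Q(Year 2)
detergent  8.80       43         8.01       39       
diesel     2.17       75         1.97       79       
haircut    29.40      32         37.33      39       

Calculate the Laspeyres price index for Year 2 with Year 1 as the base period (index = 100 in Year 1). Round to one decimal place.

113.8

Laspeyres price index uses base-period quantities as weights.
ΣP(Year 2)·Q(Year 1) = 8.01×43 + 1.97×75 + 37.33×32 = 344.43 + 147.75 + 1194.56 = 1686.74
ΣP(Year 1)·Q(Year 1) = 8.80×43 + 2.17×75 + 29.40×32 = 378.4 + 162.75 + 940.8 = 1481.95
Index = 1686.74 / 1481.95 × 100 = 113.8190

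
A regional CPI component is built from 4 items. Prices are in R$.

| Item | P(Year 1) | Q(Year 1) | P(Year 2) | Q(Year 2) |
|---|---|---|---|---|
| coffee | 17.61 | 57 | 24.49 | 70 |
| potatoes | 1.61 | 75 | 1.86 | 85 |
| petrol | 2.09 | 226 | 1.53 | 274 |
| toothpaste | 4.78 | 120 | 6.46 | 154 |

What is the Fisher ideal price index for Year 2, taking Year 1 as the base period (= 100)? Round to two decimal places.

122.55

Laspeyres component (base-period weights):
ΣP(Year 2)Q(Year 1) = 24.49×57 + 1.86×75 + 1.53×226 + 6.46×120 = 1395.93 + 139.5 + 345.78 + 775.2 = 2656.41
ΣP(Year 1)Q(Year 1) = 17.61×57 + 1.61×75 + 2.09×226 + 4.78×120 = 1003.77 + 120.75 + 472.34 + 573.6 = 2170.46
L = 2656.41 / 2170.46 × 100 = 122.3893
Paasche component (current-period weights):
ΣP(Year 2)Q(Year 2) = 24.49×70 + 1.86×85 + 1.53×274 + 6.46×154 = 1714.3 + 158.1 + 419.22 + 994.84 = 3286.46
ΣP(Year 1)Q(Year 2) = 17.61×70 + 1.61×85 + 2.09×274 + 4.78×154 = 1232.7 + 136.85 + 572.66 + 736.12 = 2678.33
P = 3286.46 / 2678.33 × 100 = 122.7056
Fisher = √(L × P) = √(122.3893 × 122.7056) = 122.5473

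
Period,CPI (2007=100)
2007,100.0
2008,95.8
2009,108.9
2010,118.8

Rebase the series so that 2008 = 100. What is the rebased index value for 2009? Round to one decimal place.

113.7

Rebased(2009) = 108.9 / 95.8 × 100 = 113.6743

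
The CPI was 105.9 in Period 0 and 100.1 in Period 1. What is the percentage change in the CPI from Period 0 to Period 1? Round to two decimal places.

Change = (100.1 − 105.9) / 105.9 × 100
       = -5.8 / 105.9 × 100 = -5.4769%

-5.48%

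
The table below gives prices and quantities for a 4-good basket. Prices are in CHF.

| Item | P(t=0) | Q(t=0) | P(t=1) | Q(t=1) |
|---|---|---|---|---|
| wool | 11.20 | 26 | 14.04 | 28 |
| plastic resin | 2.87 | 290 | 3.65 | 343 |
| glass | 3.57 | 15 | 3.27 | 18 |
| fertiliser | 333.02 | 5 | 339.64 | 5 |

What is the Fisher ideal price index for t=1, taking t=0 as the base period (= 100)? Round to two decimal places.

111.97

Laspeyres component (base-period weights):
ΣP(t=1)Q(t=0) = 14.04×26 + 3.65×290 + 3.27×15 + 339.64×5 = 365.04 + 1058.5 + 49.05 + 1698.2 = 3170.79
ΣP(t=0)Q(t=0) = 11.20×26 + 2.87×290 + 3.57×15 + 333.02×5 = 291.2 + 832.3 + 53.55 + 1665.1 = 2842.15
L = 3170.79 / 2842.15 × 100 = 111.5631
Paasche component (current-period weights):
ΣP(t=1)Q(t=1) = 14.04×28 + 3.65×343 + 3.27×18 + 339.64×5 = 393.12 + 1251.95 + 58.86 + 1698.2 = 3402.13
ΣP(t=0)Q(t=1) = 11.20×28 + 2.87×343 + 3.57×18 + 333.02×5 = 313.6 + 984.41 + 64.26 + 1665.1 = 3027.37
P = 3402.13 / 3027.37 × 100 = 112.3791
Fisher = √(L × P) = √(111.5631 × 112.3791) = 111.9703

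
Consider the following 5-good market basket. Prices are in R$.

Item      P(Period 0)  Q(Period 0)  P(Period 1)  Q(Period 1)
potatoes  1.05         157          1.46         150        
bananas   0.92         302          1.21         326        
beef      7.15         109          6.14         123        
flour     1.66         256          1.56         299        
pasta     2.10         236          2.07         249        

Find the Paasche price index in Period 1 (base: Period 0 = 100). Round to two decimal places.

Paasche price index uses current-period quantities as weights.
ΣP(Period 1)·Q(Period 1) = 1.46×150 + 1.21×326 + 6.14×123 + 1.56×299 + 2.07×249 = 219 + 394.46 + 755.22 + 466.44 + 515.43 = 2350.55
ΣP(Period 0)·Q(Period 1) = 1.05×150 + 0.92×326 + 7.15×123 + 1.66×299 + 2.10×249 = 157.5 + 299.92 + 879.45 + 496.34 + 522.9 = 2356.11
Index = 2350.55 / 2356.11 × 100 = 99.7640

99.76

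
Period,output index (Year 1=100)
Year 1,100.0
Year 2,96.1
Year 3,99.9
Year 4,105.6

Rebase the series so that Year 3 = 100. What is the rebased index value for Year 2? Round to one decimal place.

96.2

Rebased(Year 2) = 96.1 / 99.9 × 100 = 96.1962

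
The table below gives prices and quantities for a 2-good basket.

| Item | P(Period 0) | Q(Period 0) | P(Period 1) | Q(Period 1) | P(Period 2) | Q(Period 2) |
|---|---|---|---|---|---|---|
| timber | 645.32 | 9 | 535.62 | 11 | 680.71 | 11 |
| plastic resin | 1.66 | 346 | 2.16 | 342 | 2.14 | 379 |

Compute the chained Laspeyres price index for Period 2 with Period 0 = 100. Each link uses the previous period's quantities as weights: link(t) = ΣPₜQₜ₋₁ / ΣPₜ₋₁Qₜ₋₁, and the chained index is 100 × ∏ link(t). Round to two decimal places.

Link Period 0→Period 1:
ΣP(Period 1)Q(Period 0) = 535.62×9 + 2.16×346 = 4820.58 + 747.36 = 5567.94
ΣP(Period 0)Q(Period 0) = 645.32×9 + 1.66×346 = 5807.88 + 574.36 = 6382.24
link = 5567.94/6382.24 = 0.872412
Link Period 1→Period 2:
ΣP(Period 2)Q(Period 1) = 680.71×11 + 2.14×342 = 7487.81 + 731.88 = 8219.69
ΣP(Period 1)Q(Period 1) = 535.62×11 + 2.16×342 = 5891.82 + 738.72 = 6630.54
link = 8219.69/6630.54 = 1.239671
Chained index = 100 × 0.872412 × 1.239671 = 108.1504

108.15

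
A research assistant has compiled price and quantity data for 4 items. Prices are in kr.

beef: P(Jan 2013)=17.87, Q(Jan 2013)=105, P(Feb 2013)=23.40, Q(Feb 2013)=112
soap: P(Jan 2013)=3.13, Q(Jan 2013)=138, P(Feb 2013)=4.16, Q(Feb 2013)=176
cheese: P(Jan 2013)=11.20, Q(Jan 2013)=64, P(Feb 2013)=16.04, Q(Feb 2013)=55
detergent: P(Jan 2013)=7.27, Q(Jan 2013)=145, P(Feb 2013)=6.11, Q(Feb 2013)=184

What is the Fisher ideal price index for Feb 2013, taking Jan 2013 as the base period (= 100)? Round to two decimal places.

120.06

Laspeyres component (base-period weights):
ΣP(Feb 2013)Q(Jan 2013) = 23.40×105 + 4.16×138 + 16.04×64 + 6.11×145 = 2457 + 574.08 + 1026.56 + 885.95 = 4943.59
ΣP(Jan 2013)Q(Jan 2013) = 17.87×105 + 3.13×138 + 11.20×64 + 7.27×145 = 1876.35 + 431.94 + 716.8 + 1054.15 = 4079.24
L = 4943.59 / 4079.24 × 100 = 121.1890
Paasche component (current-period weights):
ΣP(Feb 2013)Q(Feb 2013) = 23.40×112 + 4.16×176 + 16.04×55 + 6.11×184 = 2620.8 + 732.16 + 882.2 + 1124.24 = 5359.4
ΣP(Jan 2013)Q(Feb 2013) = 17.87×112 + 3.13×176 + 11.20×55 + 7.27×184 = 2001.44 + 550.88 + 616 + 1337.68 = 4506
P = 5359.4 / 4506 × 100 = 118.9392
Fisher = √(L × P) = √(121.1890 × 118.9392) = 120.0588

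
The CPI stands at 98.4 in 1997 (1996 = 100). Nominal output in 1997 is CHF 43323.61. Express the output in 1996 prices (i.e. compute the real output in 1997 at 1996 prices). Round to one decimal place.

Real = Nominal ÷ (Index/100) = 43323.61 ÷ (98.4/100)
     = 43323.61 ÷ 0.984 = 44028.0589

44028.1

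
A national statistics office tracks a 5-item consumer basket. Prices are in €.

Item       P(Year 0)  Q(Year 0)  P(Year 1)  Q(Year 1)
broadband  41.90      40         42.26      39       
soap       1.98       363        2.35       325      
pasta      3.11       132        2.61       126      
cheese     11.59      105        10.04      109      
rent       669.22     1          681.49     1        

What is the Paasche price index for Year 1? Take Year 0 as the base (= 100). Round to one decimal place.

Paasche price index uses current-period quantities as weights.
ΣP(Year 1)·Q(Year 1) = 42.26×39 + 2.35×325 + 2.61×126 + 10.04×109 + 681.49×1 = 1648.14 + 763.75 + 328.86 + 1094.36 + 681.49 = 4516.6
ΣP(Year 0)·Q(Year 1) = 41.90×39 + 1.98×325 + 3.11×126 + 11.59×109 + 669.22×1 = 1634.1 + 643.5 + 391.86 + 1263.31 + 669.22 = 4601.99
Index = 4516.6 / 4601.99 × 100 = 98.1445

98.1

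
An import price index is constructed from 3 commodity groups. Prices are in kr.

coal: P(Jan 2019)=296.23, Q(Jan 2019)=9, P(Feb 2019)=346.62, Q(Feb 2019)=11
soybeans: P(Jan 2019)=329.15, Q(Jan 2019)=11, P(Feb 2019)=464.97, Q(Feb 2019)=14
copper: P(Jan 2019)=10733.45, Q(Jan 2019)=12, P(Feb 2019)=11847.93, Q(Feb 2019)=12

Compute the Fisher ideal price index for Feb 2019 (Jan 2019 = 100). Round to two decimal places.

111.46

Laspeyres component (base-period weights):
ΣP(Feb 2019)Q(Jan 2019) = 346.62×9 + 464.97×11 + 11847.93×12 = 3119.58 + 5114.67 + 142175.16 = 150409.41
ΣP(Jan 2019)Q(Jan 2019) = 296.23×9 + 329.15×11 + 10733.45×12 = 2666.07 + 3620.65 + 128801.4 = 135088.12
L = 150409.41 / 135088.12 × 100 = 111.3417
Paasche component (current-period weights):
ΣP(Feb 2019)Q(Feb 2019) = 346.62×11 + 464.97×14 + 11847.93×12 = 3812.82 + 6509.58 + 142175.16 = 152497.56
ΣP(Jan 2019)Q(Feb 2019) = 296.23×11 + 329.15×14 + 10733.45×12 = 3258.53 + 4608.1 + 128801.4 = 136668.03
P = 152497.56 / 136668.03 × 100 = 111.5825
Fisher = √(L × P) = √(111.3417 × 111.5825) = 111.4620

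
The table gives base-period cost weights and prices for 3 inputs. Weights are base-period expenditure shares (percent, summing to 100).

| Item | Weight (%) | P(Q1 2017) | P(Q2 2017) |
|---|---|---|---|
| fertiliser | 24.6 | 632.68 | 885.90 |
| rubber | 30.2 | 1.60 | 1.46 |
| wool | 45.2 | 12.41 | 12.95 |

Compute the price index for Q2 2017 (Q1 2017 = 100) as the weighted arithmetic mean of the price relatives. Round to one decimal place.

fertiliser: 24.6 × (885.90/632.68) = 24.6 × 1.400234 = 34.4458
rubber: 30.2 × (1.46/1.60) = 30.2 × 0.912500 = 27.5575
wool: 45.2 × (12.95/12.41) = 45.2 × 1.043513 = 47.1668
Index = Σ wᵢ·(p₁ᵢ/p₀ᵢ) = 34.4458 + 27.5575 + 47.1668 = 109.1701

109.2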